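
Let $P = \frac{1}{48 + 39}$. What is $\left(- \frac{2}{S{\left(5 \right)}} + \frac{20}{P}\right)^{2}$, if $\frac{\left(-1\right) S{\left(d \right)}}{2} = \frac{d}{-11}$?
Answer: $\frac{75498721}{25} \approx 3.0199 \cdot 10^{6}$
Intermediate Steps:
$S{\left(d \right)} = \frac{2 d}{11}$ ($S{\left(d \right)} = - 2 \frac{d}{-11} = - 2 d \left(- \frac{1}{11}\right) = - 2 \left(- \frac{d}{11}\right) = \frac{2 d}{11}$)
$P = \frac{1}{87} \approx 0.011494$
$\left(- \frac{2}{S{\left(5 \right)}} + \frac{20}{P}\right)^{2} = \left(- \frac{2}{\frac{2}{11} \cdot 5} + 20 \frac{1}{\frac{1}{87}}\right)^{2} = \left(- \frac{2}{\frac{10}{11}} + 20 \cdot 87\right)^{2} = \left(\left(-2\right) \frac{11}{10} + 1740\right)^{2} = \left(- \frac{11}{5} + 1740\right)^{2} = \left(\frac{8689}{5}\right)^{2} = \frac{75498721}{25}$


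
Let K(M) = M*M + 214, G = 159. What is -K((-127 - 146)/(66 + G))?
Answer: -1212031/5625 ≈ -215.47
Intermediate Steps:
K(M) = 214 + M² (K(M) = M² + 214 = 214 + M²)
-K((-127 - 146)/(66 + G)) = -(214 + ((-127 - 146)/(66 + 159))²) = -(214 + (-273/225)²) = -(214 + (-273*1/225)²) = -(214 + (-91/75)²) = -(214 + 8281/5625) = -1*1212031/5625 = -1212031/5625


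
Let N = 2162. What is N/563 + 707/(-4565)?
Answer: 9471489/2570095 ≈ 3.6853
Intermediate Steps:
N/563 + 707/(-4565) = 2162/563 + 707/(-4565) = 2162*(1/563) + 707*(-1/4565) = 2162/563 - 707/4565 = 9471489/2570095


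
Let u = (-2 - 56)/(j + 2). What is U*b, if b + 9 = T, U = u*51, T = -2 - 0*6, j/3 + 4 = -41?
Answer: -32538/133 ≈ -244.65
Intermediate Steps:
j = -135 (j = -12 + 3*(-41) = -12 - 123 = -135)
u = 58/133 (u = (-2 - 56)/(-135 + 2) = -58/(-133) = -58*(-1/133) = 58/133 ≈ 0.43609)
T = -2 (T = -2 - 2*0 = -2 + 0 = -2)
U = 2958/133 (U = (58/133)*51 = 2958/133 ≈ 22.241)
b = -11 (b = -9 - 2 = -11)
U*b = (2958/133)*(-11) = -32538/133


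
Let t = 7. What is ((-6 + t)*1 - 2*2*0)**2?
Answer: 1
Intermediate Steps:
((-6 + t)*1 - 2*2*0)**2 = ((-6 + 7)*1 - 2*2*0)**2 = (1*1 - 4*0)**2 = (1 + 0)**2 = 1**2 = 1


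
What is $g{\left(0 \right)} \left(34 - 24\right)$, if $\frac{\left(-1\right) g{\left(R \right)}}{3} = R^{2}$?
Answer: $0$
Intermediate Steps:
$g{\left(R \right)} = - 3 R^{2}$
$g{\left(0 \right)} \left(34 - 24\right) = - 3 \cdot 0^{2} \left(34 - 24\right) = \left(-3\right) 0 \cdot 10 = 0 \cdot 10 = 0$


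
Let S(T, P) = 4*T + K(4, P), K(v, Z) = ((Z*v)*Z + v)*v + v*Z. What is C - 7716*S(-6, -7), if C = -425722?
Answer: -6197290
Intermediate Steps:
K(v, Z) = Z*v + v*(v + v*Z²) (K(v, Z) = (v*Z² + v)*v + Z*v = (v + v*Z²)*v + Z*v = v*(v + v*Z²) + Z*v = Z*v + v*(v + v*Z²))
S(T, P) = 16 + 4*P + 4*T + 16*P² (S(T, P) = 4*T + 4*(P + 4 + 4*P²) = 4*T + 4*(4 + P + 4*P²) = 4*T + (16 + 4*P + 16*P²) = 16 + 4*P + 4*T + 16*P²)
C - 7716*S(-6, -7) = -425722 - 7716*(16 + 4*(-7) + 4*(-6) + 16*(-7)²) = -425722 - 7716*(16 - 28 - 24 + 16*49) = -425722 - 7716*(16 - 28 - 24 + 784) = -425722 - 7716*748 = -425722 - 5771568 = -6197290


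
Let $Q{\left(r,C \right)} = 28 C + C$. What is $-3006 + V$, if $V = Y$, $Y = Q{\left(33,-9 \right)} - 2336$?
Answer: $-5603$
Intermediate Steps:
$Q{\left(r,C \right)} = 29 C$
$Y = -2597$ ($Y = 29 \left(-9\right) - 2336 = -261 - 2336 = -2597$)
$V = -2597$
$-3006 + V = -3006 - 2597 = -5603$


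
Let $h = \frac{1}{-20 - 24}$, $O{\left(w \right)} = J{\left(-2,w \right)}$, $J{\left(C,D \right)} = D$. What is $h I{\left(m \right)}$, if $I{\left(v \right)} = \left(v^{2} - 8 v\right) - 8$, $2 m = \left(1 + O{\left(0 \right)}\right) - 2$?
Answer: $\frac{15}{176} \approx 0.085227$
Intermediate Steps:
$O{\left(w \right)} = w$
$m = - \frac{1}{2}$ ($m = \frac{\left(1 + 0\right) - 2}{2} = \frac{1 - 2}{2} = \frac{1}{2} \left(-1\right) = - \frac{1}{2} \approx -0.5$)
$I{\left(v \right)} = -8 + v^{2} - 8 v$
$h = - \frac{1}{44}$ ($h = \frac{1}{-44} = - \frac{1}{44} \approx -0.022727$)
$h I{\left(m \right)} = - \frac{-8 + \left(- \frac{1}{2}\right)^{2} - -4}{44} = - \frac{-8 + \frac{1}{4} + 4}{44} = \left(- \frac{1}{44}\right) \left(- \frac{15}{4}\right) = \frac{15}{176}$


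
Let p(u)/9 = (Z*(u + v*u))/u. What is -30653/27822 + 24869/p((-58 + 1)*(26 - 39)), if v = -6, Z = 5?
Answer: -232934081/2086650 ≈ -111.63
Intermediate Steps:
p(u) = -225 (p(u) = 9*((5*(u - 6*u))/u) = 9*((5*(-5*u))/u) = 9*((-25*u)/u) = 9*(-25) = -225)
-30653/27822 + 24869/p((-58 + 1)*(26 - 39)) = -30653/27822 + 24869/(-225) = -30653*1/27822 + 24869*(-1/225) = -30653/27822 - 24869/225 = -232934081/2086650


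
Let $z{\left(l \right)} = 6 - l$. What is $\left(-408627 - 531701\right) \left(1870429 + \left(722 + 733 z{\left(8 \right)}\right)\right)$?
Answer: $-1758117156680$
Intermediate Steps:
$\left(-408627 - 531701\right) \left(1870429 + \left(722 + 733 z{\left(8 \right)}\right)\right) = \left(-408627 - 531701\right) \left(1870429 + \left(722 + 733 \left(6 - 8\right)\right)\right) = \left(-408627 - 531701\right) \left(1870429 + \left(722 + 733 \left(-2\right)\right)\right) = - 940328 \left(1870429 + \left(722 - 1466\right)\right) = - 940328 \left(1870429 - 744\right) = \left(-940328\right) 1869685 = -1758117156680$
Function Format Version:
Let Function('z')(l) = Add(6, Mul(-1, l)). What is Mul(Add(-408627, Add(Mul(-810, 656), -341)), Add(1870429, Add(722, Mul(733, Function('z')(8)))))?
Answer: -1758117156680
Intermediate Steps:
Mul(Add(-408627, Add(Mul(-810, 656), -341)), Add(1870429, Add(722, Mul(733, Function('z')(8))))) = Mul(Add(-408627, Add(Mul(-810, 656), -341)), Add(1870429, Add(722, Mul(733, Add(6, Mul(-1, 8)))))) = Mul(Add(-408627, Add(-531360, -341)), Add(1870429, Add(722, Mul(733, Add(6, -8))))) = Mul(Add(-408627, -531701), Add(1870429, Add(722, Mul(733, -2)))) = Mul(-940328, Add(1870429, Add(722, -1466))) = Mul(-940328, Add(1870429, -744)) = Mul(-940328, 1869685) = -1758117156680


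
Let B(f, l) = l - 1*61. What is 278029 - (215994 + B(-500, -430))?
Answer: 62526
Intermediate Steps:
B(f, l) = -61 + l (B(f, l) = l - 61 = -61 + l)
278029 - (215994 + B(-500, -430)) = 278029 - (215994 + (-61 - 430)) = 278029 - (215994 - 491) = 278029 - 1*215503 = 278029 - 215503 = 62526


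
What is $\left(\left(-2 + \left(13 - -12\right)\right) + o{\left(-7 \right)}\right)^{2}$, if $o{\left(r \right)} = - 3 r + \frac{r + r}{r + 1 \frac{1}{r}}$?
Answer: $\frac{1320201}{625} \approx 2112.3$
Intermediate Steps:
$o{\left(r \right)} = - 3 r + \frac{2 r}{r + \frac{1}{r}}$
$\left(\left(-2 + \left(13 - -12\right)\right) + o{\left(-7 \right)}\right)^{2} = \left(\left(-2 + \left(13 - -12\right)\right) - \frac{7 \left(-3 - 3 \left(-7\right)^{2} + 2 \left(-7\right)\right)}{1 + \left(-7\right)^{2}}\right)^{2} = \left(\left(-2 + \left(13 + 12\right)\right) - \frac{7 \left(-3 - 147 - 14\right)}{1 + 49}\right)^{2} = \left(\left(-2 + 25\right) - \frac{7 \left(-3 - 147 - 14\right)}{50}\right)^{2} = \left(23 - \frac{7}{50} \left(-164\right)\right)^{2} = \left(23 + \frac{574}{25}\right)^{2} = \left(\frac{1149}{25}\right)^{2} = \frac{1320201}{625}$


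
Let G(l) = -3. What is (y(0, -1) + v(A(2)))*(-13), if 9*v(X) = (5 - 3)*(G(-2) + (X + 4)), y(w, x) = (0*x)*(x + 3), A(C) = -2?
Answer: 26/9 ≈ 2.8889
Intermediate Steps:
y(w, x) = 0 (y(w, x) = 0*(3 + x) = 0)
v(X) = 2/9 + 2*X/9 (v(X) = ((5 - 3)*(-3 + (X + 4)))/9 = (2*(-3 + (4 + X)))/9 = (2*(1 + X))/9 = (2 + 2*X)/9 = 2/9 + 2*X/9)
(y(0, -1) + v(A(2)))*(-13) = (0 + (2/9 + (2/9)*(-2)))*(-13) = (0 + (2/9 - 4/9))*(-13) = (0 - 2/9)*(-13) = -2/9*(-13) = 26/9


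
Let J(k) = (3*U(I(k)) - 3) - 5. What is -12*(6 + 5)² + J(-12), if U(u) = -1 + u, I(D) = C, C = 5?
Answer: -1448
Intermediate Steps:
I(D) = 5
J(k) = 4 (J(k) = (3*(-1 + 5) - 3) - 5 = (3*4 - 3) - 5 = (12 - 3) - 5 = 9 - 5 = 4)
-12*(6 + 5)² + J(-12) = -12*(6 + 5)² + 4 = -12*11² + 4 = -12*121 + 4 = -1452 + 4 = -1448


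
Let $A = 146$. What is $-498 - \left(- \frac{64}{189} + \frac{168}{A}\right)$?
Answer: $- \frac{6882110}{13797} \approx -498.81$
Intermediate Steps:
$-498 - \left(- \frac{64}{189} + \frac{168}{A}\right) = -498 - \left(- \frac{64}{189} + \frac{84}{73}\right) = -498 - \frac{11204}{13797} = - \frac{6882110}{13797}$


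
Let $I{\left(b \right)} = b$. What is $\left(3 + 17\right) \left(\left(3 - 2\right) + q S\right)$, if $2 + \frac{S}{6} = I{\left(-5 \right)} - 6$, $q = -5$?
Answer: $7820$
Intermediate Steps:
$S = -78$ ($S = -12 + 6 \left(-5 - 6\right) = -12 + 6 \left(-11\right) = -12 - 66 = -78$)
$\left(3 + 17\right) \left(\left(3 - 2\right) + q S\right) = \left(3 + 17\right) \left(\left(3 - 2\right) - -390\right) = 20 \left(1 + 390\right) = 20 \cdot 391 = 7820$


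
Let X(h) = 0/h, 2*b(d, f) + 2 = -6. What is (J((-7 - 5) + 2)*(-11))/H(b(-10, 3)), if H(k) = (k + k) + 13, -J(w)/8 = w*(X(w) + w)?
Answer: 1760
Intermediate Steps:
b(d, f) = -4 (b(d, f) = -1 + (½)*(-6) = -1 - 3 = -4)
X(h) = 0
J(w) = -8*w² (J(w) = -8*w*(0 + w) = -8*w*w = -8*w²)
H(k) = 13 + 2*k (H(k) = 2*k + 13 = 13 + 2*k)
(J((-7 - 5) + 2)*(-11))/H(b(-10, 3)) = (-8*((-7 - 5) + 2)²*(-11))/(13 + 2*(-4)) = (-8*(-12 + 2)²*(-11))/(13 - 8) = (-8*(-10)²*(-11))/5 = (-8*100*(-11))*(⅕) = -800*(-11)*(⅕) = 8800*(⅕) = 1760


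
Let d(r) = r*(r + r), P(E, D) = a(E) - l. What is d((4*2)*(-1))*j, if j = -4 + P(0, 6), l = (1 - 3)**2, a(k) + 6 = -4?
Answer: -2304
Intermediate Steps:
a(k) = -10 (a(k) = -6 - 4 = -10)
l = 4 (l = (-2)**2 = 4)
P(E, D) = -14 (P(E, D) = -10 - 1*4 = -10 - 4 = -14)
d(r) = 2*r**2 (d(r) = r*(2*r) = 2*r**2)
j = -18 (j = -4 - 14 = -18)
d((4*2)*(-1))*j = (2*((4*2)*(-1))**2)*(-18) = (2*(8*(-1))**2)*(-18) = (2*(-8)**2)*(-18) = (2*64)*(-18) = 128*(-18) = -2304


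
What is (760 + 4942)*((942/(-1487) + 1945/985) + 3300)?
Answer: 5514356126438/292939 ≈ 1.8824e+7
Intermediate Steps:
(760 + 4942)*((942/(-1487) + 1945/985) + 3300) = 5702*((942*(-1/1487) + 1945*(1/985)) + 3300) = 5702*((-942/1487 + 389/197) + 3300) = 5702*(392869/292939 + 3300) = 5702*(967091569/292939) = 5514356126438/292939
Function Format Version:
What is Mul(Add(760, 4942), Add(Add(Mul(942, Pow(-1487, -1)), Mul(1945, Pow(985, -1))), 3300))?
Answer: Rational(5514356126438, 292939) ≈ 1.8824e+7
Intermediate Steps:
Mul(Add(760, 4942), Add(Add(Mul(942, Pow(-1487, -1)), Mul(1945, Pow(985, -1))), 3300)) = Mul(5702, Add(Add(Mul(942, Rational(-1, 1487)), Mul(1945, Rational(1, 985))), 3300)) = Mul(5702, Add(Add(Rational(-942, 1487), Rational(389, 197)), 3300)) = Mul(5702, Add(Rational(392869, 292939), 3300)) = Mul(5702, Rational(967091569, 292939)) = Rational(5514356126438, 292939)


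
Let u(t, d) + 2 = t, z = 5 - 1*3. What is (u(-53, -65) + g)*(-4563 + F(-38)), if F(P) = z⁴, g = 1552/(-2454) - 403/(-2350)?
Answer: 727151097343/2883450 ≈ 2.5218e+5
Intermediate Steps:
z = 2 (z = 5 - 3 = 2)
g = -1329119/2883450 (g = 1552*(-1/2454) - 403*(-1/2350) = -776/1227 + 403/2350 = -1329119/2883450 ≈ -0.46095)
u(t, d) = -2 + t
F(P) = 16 (F(P) = 2⁴ = 16)
(u(-53, -65) + g)*(-4563 + F(-38)) = ((-2 - 53) - 1329119/2883450)*(-4563 + 16) = (-55 - 1329119/2883450)*(-4547) = -159918869/2883450*(-4547) = 727151097343/2883450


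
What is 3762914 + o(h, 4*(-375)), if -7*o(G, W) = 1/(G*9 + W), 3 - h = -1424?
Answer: 298779134513/79401 ≈ 3.7629e+6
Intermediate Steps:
h = 1427 (h = 3 - 1*(-1424) = 3 + 1424 = 1427)
o(G, W) = -1/(7*(W + 9*G)) (o(G, W) = -1/(7*(G*9 + W)) = -1/(7*(9*G + W)) = -1/(7*(W + 9*G)))
3762914 + o(h, 4*(-375)) = 3762914 - 1/(7*(4*(-375)) + 63*1427) = 3762914 - 1/(7*(-1500) + 89901) = 3762914 - 1/(-10500 + 89901) = 3762914 - 1/79401 = 298779134513/79401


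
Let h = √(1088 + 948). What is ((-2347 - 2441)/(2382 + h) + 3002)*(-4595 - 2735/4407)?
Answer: -1656804332394250/120173127 - 4040453550*√509/520750217 ≈ -1.3787e+7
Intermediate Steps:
h = 2*√509 (h = √2036 = 2*√509 ≈ 45.122)
((-2347 - 2441)/(2382 + h) + 3002)*(-4595 - 2735/4407) = ((-2347 - 2441)/(2382 + 2*√509) + 3002)*(-4595 - 2735/4407) = (-4788/(2382 + 2*√509) + 3002)*(-4595 - 2735*1/4407) = (3002 - 4788/(2382 + 2*√509))*(-4595 - 2735/4407) = (3002 - 4788/(2382 + 2*√509))*(-20252900/4407) = -60799205800/4407 + 32323628400/(1469*(2382 + 2*√509))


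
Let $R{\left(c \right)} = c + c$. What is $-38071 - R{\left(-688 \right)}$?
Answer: $-36695$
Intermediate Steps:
$R{\left(c \right)} = 2 c$
$-38071 - R{\left(-688 \right)} = -38071 - 2 \left(-688\right) = -38071 - -1376 = -38071 + 1376 = -36695$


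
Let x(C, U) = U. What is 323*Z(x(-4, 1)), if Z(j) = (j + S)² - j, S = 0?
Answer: 0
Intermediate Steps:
Z(j) = j² - j (Z(j) = (j + 0)² - j = j² - j)
323*Z(x(-4, 1)) = 323*(1*(-1 + 1)) = 323*(1*0) = 323*0 = 0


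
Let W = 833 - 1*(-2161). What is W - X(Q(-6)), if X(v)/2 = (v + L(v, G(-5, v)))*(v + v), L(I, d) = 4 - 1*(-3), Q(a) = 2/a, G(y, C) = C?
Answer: 27026/9 ≈ 3002.9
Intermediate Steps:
W = 2994 (W = 833 + 2161 = 2994)
L(I, d) = 7 (L(I, d) = 4 + 3 = 7)
X(v) = 4*v*(7 + v) (X(v) = 2*((v + 7)*(v + v)) = 2*((7 + v)*(2*v)) = 2*(2*v*(7 + v)) = 4*v*(7 + v))
W - X(Q(-6)) = 2994 - 4*2/(-6)*(7 + 2/(-6)) = 2994 - 4*2*(-⅙)*(7 + 2*(-⅙)) = 2994 - 4*(-1)*(7 - ⅓)/3 = 2994 - 4*(-1)*20/(3*3) = 2994 - 1*(-80/9) = 2994 + 80/9 = 27026/9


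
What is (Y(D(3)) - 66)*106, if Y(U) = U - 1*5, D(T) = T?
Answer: -7208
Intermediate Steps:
Y(U) = -5 + U (Y(U) = U - 5 = -5 + U)
(Y(D(3)) - 66)*106 = ((-5 + 3) - 66)*106 = (-2 - 66)*106 = -68*106 = -7208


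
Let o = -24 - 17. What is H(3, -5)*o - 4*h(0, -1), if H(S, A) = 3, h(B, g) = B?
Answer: -123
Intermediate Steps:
o = -41
H(3, -5)*o - 4*h(0, -1) = 3*(-41) - 4*0 = -123 + 0 = -123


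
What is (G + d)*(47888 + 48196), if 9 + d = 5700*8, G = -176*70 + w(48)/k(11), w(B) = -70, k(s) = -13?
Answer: 41565265812/13 ≈ 3.1973e+9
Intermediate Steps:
G = -160090/13 (G = -176*70 - 70/(-13) = -12320 - 70*(-1/13) = -12320 + 70/13 = -160090/13 ≈ -12315.)
d = 45591 (d = -9 + 5700*8 = -9 + 45600 = 45591)
(G + d)*(47888 + 48196) = (-160090/13 + 45591)*(47888 + 48196) = (432593/13)*96084 = 41565265812/13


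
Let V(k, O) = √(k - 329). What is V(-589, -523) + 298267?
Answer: 298267 + 3*I*√102 ≈ 2.9827e+5 + 30.299*I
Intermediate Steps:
V(k, O) = √(-329 + k)
V(-589, -523) + 298267 = √(-329 - 589) + 298267 = √(-918) + 298267 = 3*I*√102 + 298267 = 298267 + 3*I*√102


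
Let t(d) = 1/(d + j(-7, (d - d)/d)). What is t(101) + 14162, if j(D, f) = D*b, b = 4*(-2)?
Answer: 2223435/157 ≈ 14162.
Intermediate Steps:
b = -8
j(D, f) = -8*D (j(D, f) = D*(-8) = -8*D)
t(d) = 1/(56 + d) (t(d) = 1/(d - 8*(-7)) = 1/(d + 56) = 1/(56 + d))
t(101) + 14162 = 1/(56 + 101) + 14162 = 1/157 + 14162 = 2223435/157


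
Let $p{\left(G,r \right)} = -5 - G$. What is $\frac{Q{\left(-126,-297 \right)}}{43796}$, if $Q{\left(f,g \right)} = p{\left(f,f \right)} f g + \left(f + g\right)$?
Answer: $\frac{4527639}{43796} \approx 103.38$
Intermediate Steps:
$Q{\left(f,g \right)} = f + g + f g \left(-5 - f\right)$ ($Q{\left(f,g \right)} = \left(-5 - f\right) f g + \left(f + g\right) = f \left(-5 - f\right) g + \left(f + g\right) = f g \left(-5 - f\right) + \left(f + g\right) = f + g + f g \left(-5 - f\right)$)
$\frac{Q{\left(-126,-297 \right)}}{43796} = \frac{-126 - 297 - \left(-126\right) \left(-297\right) \left(5 - 126\right)}{43796} = \left(-126 - 297 - \left(-126\right) \left(-297\right) \left(-121\right)\right) \frac{1}{43796} = \left(-126 - 297 + 4528062\right) \frac{1}{43796} = 4527639 \cdot \frac{1}{43796} = \frac{4527639}{43796}$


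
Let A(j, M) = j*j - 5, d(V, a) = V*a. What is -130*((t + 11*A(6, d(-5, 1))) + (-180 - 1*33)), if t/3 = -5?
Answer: -14690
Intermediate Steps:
t = -15 (t = 3*(-5) = -15)
A(j, M) = -5 + j² (A(j, M) = j² - 5 = -5 + j²)
-130*((t + 11*A(6, d(-5, 1))) + (-180 - 1*33)) = -130*((-15 + 11*(-5 + 6²)) + (-180 - 1*33)) = -130*((-15 + 11*(-5 + 36)) + (-180 - 33)) = -130*((-15 + 11*31) - 213) = -130*((-15 + 341) - 213) = -130*(326 - 213) = -130*113 = -14690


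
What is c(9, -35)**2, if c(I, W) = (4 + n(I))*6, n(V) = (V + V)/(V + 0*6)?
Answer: 1296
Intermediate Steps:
n(V) = 2 (n(V) = (2*V)/(V + 0) = (2*V)/V = 2)
c(I, W) = 36 (c(I, W) = (4 + 2)*6 = 6*6 = 36)
c(9, -35)**2 = 36**2 = 1296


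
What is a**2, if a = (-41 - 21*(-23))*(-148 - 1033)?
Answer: 272486088004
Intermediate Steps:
a = -522002 (a = (-41 + 483)*(-1181) = 442*(-1181) = -522002)
a**2 = (-522002)**2 = 272486088004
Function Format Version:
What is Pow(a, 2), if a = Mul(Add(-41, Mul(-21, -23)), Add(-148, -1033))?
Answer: 272486088004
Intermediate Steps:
a = -522002 (a = Mul(Add(-41, 483), -1181) = Mul(442, -1181) = -522002)
Pow(a, 2) = Pow(-522002, 2) = 272486088004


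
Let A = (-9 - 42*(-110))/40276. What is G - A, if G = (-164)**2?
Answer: 1083258685/40276 ≈ 26896.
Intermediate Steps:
G = 26896
A = 4611/40276 (A = (-9 + 4620)*(1/40276) = 4611*(1/40276) = 4611/40276 ≈ 0.11449)
G - A = 26896 - 1*4611/40276 = 26896 - 4611/40276 = 1083258685/40276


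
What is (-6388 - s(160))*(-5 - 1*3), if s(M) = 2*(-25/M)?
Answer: 102203/2 ≈ 51102.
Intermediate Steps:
s(M) = -50/M
(-6388 - s(160))*(-5 - 1*3) = (-6388 - (-50)/160)*(-5 - 1*3) = (-6388 - (-50)/160)*(-5 - 3) = (-6388 - 1*(-5/16))*(-8) = (-6388 + 5/16)*(-8) = -102203/16*(-8) = 102203/2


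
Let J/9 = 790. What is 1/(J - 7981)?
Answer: -1/871 ≈ -0.0011481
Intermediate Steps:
J = 7110 (J = 9*790 = 7110)
1/(J - 7981) = 1/(7110 - 7981) = 1/(-871) = -1/871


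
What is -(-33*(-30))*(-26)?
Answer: 25740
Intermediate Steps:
-(-33*(-30))*(-26) = -990*(-26) = -1*(-25740) = 25740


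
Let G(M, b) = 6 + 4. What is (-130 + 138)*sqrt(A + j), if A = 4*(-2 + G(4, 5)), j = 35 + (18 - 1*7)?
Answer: 8*sqrt(78) ≈ 70.654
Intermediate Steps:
G(M, b) = 10
j = 46 (j = 35 + (18 - 7) = 35 + 11 = 46)
A = 32 (A = 4*(-2 + 10) = 4*8 = 32)
(-130 + 138)*sqrt(A + j) = (-130 + 138)*sqrt(32 + 46) = 8*sqrt(78)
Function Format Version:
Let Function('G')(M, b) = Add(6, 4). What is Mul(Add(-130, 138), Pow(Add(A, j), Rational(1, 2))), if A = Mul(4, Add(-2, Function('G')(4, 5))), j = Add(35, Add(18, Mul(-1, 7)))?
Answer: Mul(8, Pow(78, Rational(1, 2))) ≈ 70.654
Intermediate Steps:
Function('G')(M, b) = 10
j = 46 (j = Add(35, Add(18, -7)) = Add(35, 11) = 46)
A = 32 (A = Mul(4, Add(-2, 10)) = Mul(4, 8) = 32)
Mul(Add(-130, 138), Pow(Add(A, j), Rational(1, 2))) = Mul(Add(-130, 138), Pow(Add(32, 46), Rational(1, 2))) = Mul(8, Pow(78, Rational(1, 2)))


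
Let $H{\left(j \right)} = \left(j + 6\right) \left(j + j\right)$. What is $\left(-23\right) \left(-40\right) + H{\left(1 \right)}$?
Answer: $934$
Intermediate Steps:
$H{\left(j \right)} = 2 j \left(6 + j\right)$ ($H{\left(j \right)} = \left(6 + j\right) 2 j = 2 j \left(6 + j\right)$)
$\left(-23\right) \left(-40\right) + H{\left(1 \right)} = \left(-23\right) \left(-40\right) + 2 \cdot 1 \left(6 + 1\right) = 920 + 2 \cdot 1 \cdot 7 = 920 + 14 = 934$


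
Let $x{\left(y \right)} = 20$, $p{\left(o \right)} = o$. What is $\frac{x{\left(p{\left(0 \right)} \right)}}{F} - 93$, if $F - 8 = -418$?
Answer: $- \frac{3815}{41} \approx -93.049$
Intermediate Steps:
$F = -410$ ($F = 8 - 418 = -410$)
$\frac{x{\left(p{\left(0 \right)} \right)}}{F} - 93 = \frac{1}{-410} \cdot 20 - 93 = \left(- \frac{1}{410}\right) 20 - 93 = - \frac{2}{41} - 93 = - \frac{3815}{41}$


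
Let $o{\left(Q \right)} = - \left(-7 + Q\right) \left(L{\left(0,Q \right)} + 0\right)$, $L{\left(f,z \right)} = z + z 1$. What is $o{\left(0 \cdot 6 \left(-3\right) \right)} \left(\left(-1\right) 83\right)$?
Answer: $0$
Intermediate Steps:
$L{\left(f,z \right)} = 2 z$ ($L{\left(f,z \right)} = z + z = 2 z$)
$o{\left(Q \right)} = - 2 Q \left(-7 + Q\right)$ ($o{\left(Q \right)} = - \left(-7 + Q\right) \left(2 Q + 0\right) = - \left(-7 + Q\right) 2 Q = - 2 Q \left(-7 + Q\right)$)
$o{\left(0 \cdot 6 \left(-3\right) \right)} \left(\left(-1\right) 83\right) = 2 \cdot 0 \cdot 6 \left(-3\right) \left(7 - 0 \cdot 6 \left(-3\right)\right) \left(\left(-1\right) 83\right) = 2 \cdot 0 \left(-3\right) \left(7 - 0 \left(-3\right)\right) \left(-83\right) = 2 \cdot 0 \left(7 - 0\right) \left(-83\right) = 2 \cdot 0 \left(7 + 0\right) \left(-83\right) = 2 \cdot 0 \cdot 7 \left(-83\right) = 0 \left(-83\right) = 0$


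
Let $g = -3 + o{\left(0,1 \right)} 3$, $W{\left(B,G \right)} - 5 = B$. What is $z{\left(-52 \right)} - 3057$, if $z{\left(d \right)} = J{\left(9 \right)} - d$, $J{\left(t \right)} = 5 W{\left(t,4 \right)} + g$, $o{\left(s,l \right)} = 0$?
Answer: $-2938$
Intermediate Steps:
$W{\left(B,G \right)} = 5 + B$
$g = -3$ ($g = -3 + 0 \cdot 3 = -3 + 0 = -3$)
$J{\left(t \right)} = 22 + 5 t$ ($J{\left(t \right)} = 5 \left(5 + t\right) - 3 = \left(25 + 5 t\right) - 3 = 22 + 5 t$)
$z{\left(d \right)} = 67 - d$ ($z{\left(d \right)} = \left(22 + 5 \cdot 9\right) - d = \left(22 + 45\right) - d = 67 - d$)
$z{\left(-52 \right)} - 3057 = \left(67 - -52\right) - 3057 = \left(67 + 52\right) - 3057 = 119 - 3057 = -2938$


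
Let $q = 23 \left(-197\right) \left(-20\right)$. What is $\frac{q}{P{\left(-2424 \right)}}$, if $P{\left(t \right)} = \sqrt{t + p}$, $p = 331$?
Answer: $- \frac{3940 i \sqrt{2093}}{91} \approx - 1980.8 i$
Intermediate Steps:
$P{\left(t \right)} = \sqrt{331 + t}$ ($P{\left(t \right)} = \sqrt{t + 331} = \sqrt{331 + t}$)
$q = 90620$ ($q = \left(-4531\right) \left(-20\right) = 90620$)
$\frac{q}{P{\left(-2424 \right)}} = \frac{90620}{\sqrt{331 - 2424}} = \frac{90620}{\sqrt{-2093}} = \frac{90620}{i \sqrt{2093}} = 90620 \left(- \frac{i \sqrt{2093}}{2093}\right) = - \frac{3940 i \sqrt{2093}}{91}$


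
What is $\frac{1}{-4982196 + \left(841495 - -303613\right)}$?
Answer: $- \frac{1}{3837088} \approx -2.6061 \cdot 10^{-7}$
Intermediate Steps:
$\frac{1}{-4982196 + \left(841495 - -303613\right)} = \frac{1}{-4982196 + \left(841495 + 303613\right)} = \frac{1}{-4982196 + 1145108} = \frac{1}{-3837088} = - \frac{1}{3837088}$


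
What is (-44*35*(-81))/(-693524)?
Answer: -31185/173381 ≈ -0.17986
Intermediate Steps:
(-44*35*(-81))/(-693524) = -1540*(-81)*(-1/693524) = 124740*(-1/693524) = -31185/173381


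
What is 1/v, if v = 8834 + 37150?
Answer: 1/45984 ≈ 2.1747e-5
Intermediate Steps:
v = 45984
1/v = 1/45984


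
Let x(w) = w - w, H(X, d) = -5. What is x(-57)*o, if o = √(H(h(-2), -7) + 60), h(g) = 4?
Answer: 0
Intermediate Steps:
x(w) = 0
o = √55 (o = √(-5 + 60) = √55 ≈ 7.4162)
x(-57)*o = 0*√55 = 0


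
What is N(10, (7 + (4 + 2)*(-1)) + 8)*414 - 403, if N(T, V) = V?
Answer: 3323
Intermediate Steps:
N(10, (7 + (4 + 2)*(-1)) + 8)*414 - 403 = ((7 + (4 + 2)*(-1)) + 8)*414 - 403 = ((7 + 6*(-1)) + 8)*414 - 403 = ((7 - 6) + 8)*414 - 403 = (1 + 8)*414 - 403 = 9*414 - 403 = 3726 - 403 = 3323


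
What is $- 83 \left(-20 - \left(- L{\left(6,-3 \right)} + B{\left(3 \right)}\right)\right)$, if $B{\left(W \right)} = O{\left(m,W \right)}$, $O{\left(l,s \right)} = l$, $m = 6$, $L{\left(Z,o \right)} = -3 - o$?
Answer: $2158$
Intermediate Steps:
$B{\left(W \right)} = 6$
$- 83 \left(-20 - \left(- L{\left(6,-3 \right)} + B{\left(3 \right)}\right)\right) = - 83 \left(-20 - 6\right) = \left(-83\right) \left(-26\right) = 2158$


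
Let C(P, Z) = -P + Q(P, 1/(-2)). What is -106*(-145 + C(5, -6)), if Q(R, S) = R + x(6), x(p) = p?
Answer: 14734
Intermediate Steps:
Q(R, S) = 6 + R (Q(R, S) = R + 6 = 6 + R)
C(P, Z) = 6 (C(P, Z) = -P + (6 + P) = 6)
-106*(-145 + C(5, -6)) = -106*(-145 + 6) = -106*(-139) = 14734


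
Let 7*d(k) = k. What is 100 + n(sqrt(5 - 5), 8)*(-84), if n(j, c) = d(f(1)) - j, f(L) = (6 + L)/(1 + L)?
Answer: 58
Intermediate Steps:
f(L) = (6 + L)/(1 + L)
d(k) = k/7
n(j, c) = 1/2 - j (n(j, c) = ((6 + 1)/(1 + 1))/7 - j = (7/2)/7 - j = ((1/2)*7)/7 - j = (1/7)*(7/2) - j = 1/2 - j)
100 + n(sqrt(5 - 5), 8)*(-84) = 100 + (1/2 - sqrt(5 - 5))*(-84) = 100 + (1/2 - sqrt(0))*(-84) = 100 + (1/2 - 1*0)*(-84) = 100 + (1/2 + 0)*(-84) = 100 + (1/2)*(-84) = 100 - 42 = 58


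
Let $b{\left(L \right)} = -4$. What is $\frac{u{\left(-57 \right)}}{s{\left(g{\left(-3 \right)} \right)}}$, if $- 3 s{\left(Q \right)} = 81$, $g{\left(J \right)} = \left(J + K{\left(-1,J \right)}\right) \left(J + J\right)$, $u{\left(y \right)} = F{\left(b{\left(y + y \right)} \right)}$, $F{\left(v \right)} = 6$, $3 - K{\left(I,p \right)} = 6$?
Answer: $- \frac{2}{9} \approx -0.22222$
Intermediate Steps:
$K{\left(I,p \right)} = -3$ ($K{\left(I,p \right)} = 3 - 6 = -3$)
$u{\left(y \right)} = 6$
$g{\left(J \right)} = 2 J \left(-3 + J\right)$ ($g{\left(J \right)} = \left(J - 3\right) \left(J + J\right) = \left(-3 + J\right) 2 J = 2 J \left(-3 + J\right)$)
$s{\left(Q \right)} = -27$ ($s{\left(Q \right)} = \left(- \frac{1}{3}\right) 81 = -27$)
$\frac{u{\left(-57 \right)}}{s{\left(g{\left(-3 \right)} \right)}} = \frac{6}{-27} = 6 \left(- \frac{1}{27}\right) = - \frac{2}{9}$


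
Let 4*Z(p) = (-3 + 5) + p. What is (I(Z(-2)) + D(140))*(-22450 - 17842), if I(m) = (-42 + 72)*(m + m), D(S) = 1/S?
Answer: -1439/5 ≈ -287.80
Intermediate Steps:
Z(p) = ½ + p/4 (Z(p) = ((-3 + 5) + p)/4 = (2 + p)/4 = ½ + p/4)
I(m) = 60*m (I(m) = 30*(2*m) = 60*m)
(I(Z(-2)) + D(140))*(-22450 - 17842) = (60*(½ + (¼)*(-2)) + 1/140)*(-22450 - 17842) = (60*(½ - ½) + 1/140)*(-40292) = (60*0 + 1/140)*(-40292) = (0 + 1/140)*(-40292) = (1/140)*(-40292) = -1439/5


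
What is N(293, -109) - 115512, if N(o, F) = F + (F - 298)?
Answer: -116028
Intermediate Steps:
N(o, F) = -298 + 2*F (N(o, F) = F + (-298 + F) = -298 + 2*F)
N(293, -109) - 115512 = (-298 + 2*(-109)) - 115512 = (-298 - 218) - 115512 = -516 - 115512 = -116028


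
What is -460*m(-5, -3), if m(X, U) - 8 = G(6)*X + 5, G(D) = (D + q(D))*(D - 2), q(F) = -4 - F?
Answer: -42780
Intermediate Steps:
G(D) = 8 - 4*D (G(D) = (D + (-4 - D))*(D - 2) = -4*(-2 + D) = 8 - 4*D)
m(X, U) = 13 - 16*X (m(X, U) = 8 + ((8 - 4*6)*X + 5) = 8 + ((8 - 24)*X + 5) = 8 + (-16*X + 5) = 8 + (5 - 16*X) = 13 - 16*X)
-460*m(-5, -3) = -460*(13 - 16*(-5)) = -460*(13 + 80) = -460*93 = -42780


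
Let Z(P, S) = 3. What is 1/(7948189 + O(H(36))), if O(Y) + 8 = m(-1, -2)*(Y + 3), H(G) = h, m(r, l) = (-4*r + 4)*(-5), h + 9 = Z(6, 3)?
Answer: 1/7948301 ≈ 1.2581e-7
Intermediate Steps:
h = -6 (h = -9 + 3 = -6)
m(r, l) = -20 + 20*r (m(r, l) = (4 - 4*r)*(-5) = -20 + 20*r)
H(G) = -6
O(Y) = -128 - 40*Y (O(Y) = -8 + (-20 + 20*(-1))*(Y + 3) = -8 + (-20 - 20)*(3 + Y) = -8 - 40*(3 + Y) = -8 + (-120 - 40*Y) = -128 - 40*Y)
1/(7948189 + O(H(36))) = 1/(7948189 + (-128 - 40*(-6))) = 1/(7948189 + (-128 + 240)) = 1/(7948189 + 112) = 1/7948301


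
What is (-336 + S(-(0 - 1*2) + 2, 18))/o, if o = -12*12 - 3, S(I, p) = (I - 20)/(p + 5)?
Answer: 7744/3381 ≈ 2.2904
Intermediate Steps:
S(I, p) = (-20 + I)/(5 + p)
o = -147 (o = -144 - 3 = -147)
(-336 + S(-(0 - 1*2) + 2, 18))/o = (-336 + (-20 + (-(0 - 1*2) + 2))/(5 + 18))/(-147) = (-336 + (-20 + (-(0 - 2) + 2))/23)*(-1/147) = (-336 + (-20 + (-1*(-2) + 2))/23)*(-1/147) = (-336 + (-20 + (2 + 2))/23)*(-1/147) = (-336 + (-20 + 4)/23)*(-1/147) = (-336 + (1/23)*(-16))*(-1/147) = (-336 - 16/23)*(-1/147) = -7744/23*(-1/147) = 7744/3381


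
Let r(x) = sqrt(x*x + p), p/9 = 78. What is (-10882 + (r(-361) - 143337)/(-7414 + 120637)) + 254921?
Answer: 9210228120/37741 + sqrt(131023)/113223 ≈ 2.4404e+5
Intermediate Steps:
p = 702 (p = 9*78 = 702)
r(x) = sqrt(702 + x**2) (r(x) = sqrt(x*x + 702) = sqrt(x**2 + 702) = sqrt(702 + x**2))
(-10882 + (r(-361) - 143337)/(-7414 + 120637)) + 254921 = (-10882 + (sqrt(702 + (-361)**2) - 143337)/(-7414 + 120637)) + 254921 = (-10882 + (sqrt(702 + 130321) - 143337)/113223) + 254921 = (-10882 + (sqrt(131023) - 143337)*(1/113223)) + 254921 = (-10882 + (-143337 + sqrt(131023))*(1/113223)) + 254921 = (-10882 + (-47779/37741 + sqrt(131023)/113223)) + 254921 = (-410745341/37741 + sqrt(131023)/113223) + 254921 = 9210228120/37741 + sqrt(131023)/113223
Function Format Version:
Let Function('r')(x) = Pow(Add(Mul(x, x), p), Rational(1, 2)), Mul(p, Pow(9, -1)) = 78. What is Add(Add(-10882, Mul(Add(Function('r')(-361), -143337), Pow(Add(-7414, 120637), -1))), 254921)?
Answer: Add(Rational(9210228120, 37741), Mul(Rational(1, 113223), Pow(131023, Rational(1, 2)))) ≈ 2.4404e+5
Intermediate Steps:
p = 702 (p = Mul(9, 78) = 702)
Function('r')(x) = Pow(Add(702, Pow(x, 2)), Rational(1, 2)) (Function('r')(x) = Pow(Add(Mul(x, x), 702), Rational(1, 2)) = Pow(Add(Pow(x, 2), 702), Rational(1, 2)) = Pow(Add(702, Pow(x, 2)), Rational(1, 2)))
Add(Add(-10882, Mul(Add(Function('r')(-361), -143337), Pow(Add(-7414, 120637), -1))), 254921) = Add(Add(-10882, Mul(Add(Pow(Add(702, Pow(-361, 2)), Rational(1, 2)), -143337), Pow(Add(-7414, 120637), -1))), 254921) = Add(Add(-10882, Mul(Add(Pow(Add(702, 130321), Rational(1, 2)), -143337), Pow(113223, -1))), 254921) = Add(Add(-10882, Mul(Add(Pow(131023, Rational(1, 2)), -143337), Rational(1, 113223))), 254921) = Add(Add(-10882, Mul(Add(-143337, Pow(131023, Rational(1, 2))), Rational(1, 113223))), 254921) = Add(Add(-10882, Add(Rational(-47779, 37741), Mul(Rational(1, 113223), Pow(131023, Rational(1, 2))))), 254921) = Add(Add(Rational(-410745341, 37741), Mul(Rational(1, 113223), Pow(131023, Rational(1, 2)))), 254921) = Add(Rational(9210228120, 37741), Mul(Rational(1, 113223), Pow(131023, Rational(1, 2))))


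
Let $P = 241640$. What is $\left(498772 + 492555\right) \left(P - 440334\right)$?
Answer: $-196970726938$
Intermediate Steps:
$\left(498772 + 492555\right) \left(P - 440334\right) = \left(498772 + 492555\right) \left(241640 - 440334\right) = 991327 \left(-198694\right) = -196970726938$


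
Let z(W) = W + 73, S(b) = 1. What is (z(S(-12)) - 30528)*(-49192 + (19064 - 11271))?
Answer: 1260765146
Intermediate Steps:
z(W) = 73 + W
(z(S(-12)) - 30528)*(-49192 + (19064 - 11271)) = ((73 + 1) - 30528)*(-49192 + (19064 - 11271)) = (74 - 30528)*(-49192 + 7793) = -30454*(-41399) = 1260765146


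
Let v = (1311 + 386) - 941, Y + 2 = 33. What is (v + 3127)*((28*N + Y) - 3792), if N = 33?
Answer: -11016071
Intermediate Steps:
Y = 31 (Y = -2 + 33 = 31)
v = 756 (v = 1697 - 941 = 756)
(v + 3127)*((28*N + Y) - 3792) = (756 + 3127)*((28*33 + 31) - 3792) = 3883*((924 + 31) - 3792) = 3883*(955 - 3792) = 3883*(-2837) = -11016071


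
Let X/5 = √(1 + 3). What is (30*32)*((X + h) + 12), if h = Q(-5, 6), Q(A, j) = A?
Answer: 16320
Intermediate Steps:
X = 10 (X = 5*√(1 + 3) = 5*√4 = 5*2 = 10)
h = -5
(30*32)*((X + h) + 12) = (30*32)*((10 - 5) + 12) = 960*(5 + 12) = 960*17 = 16320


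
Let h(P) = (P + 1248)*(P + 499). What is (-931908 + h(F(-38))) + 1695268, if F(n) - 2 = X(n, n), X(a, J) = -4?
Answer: 1382622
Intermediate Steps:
F(n) = -2 (F(n) = 2 - 4 = -2)
h(P) = (499 + P)*(1248 + P) (h(P) = (1248 + P)*(499 + P) = (499 + P)*(1248 + P))
(-931908 + h(F(-38))) + 1695268 = (-931908 + (622752 + (-2)² + 1747*(-2))) + 1695268 = (-931908 + (622752 + 4 - 3494)) + 1695268 = (-931908 + 619262) + 1695268 = -312646 + 1695268 = 1382622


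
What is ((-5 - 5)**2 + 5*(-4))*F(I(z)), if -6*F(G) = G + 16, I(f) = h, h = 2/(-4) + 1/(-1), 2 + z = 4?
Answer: -580/3 ≈ -193.33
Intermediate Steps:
z = 2 (z = -2 + 4 = 2)
h = -3/2 (h = 2*(-1/4) + 1*(-1) = -1/2 - 1 = -3/2 ≈ -1.5000)
I(f) = -3/2
F(G) = -8/3 - G/6 (F(G) = -(G + 16)/6 = -(16 + G)/6 = -8/3 - G/6)
((-5 - 5)**2 + 5*(-4))*F(I(z)) = ((-5 - 5)**2 + 5*(-4))*(-8/3 - 1/6*(-3/2)) = ((-10)**2 - 20)*(-8/3 + 1/4) = (100 - 20)*(-29/12) = 80*(-29/12) = -580/3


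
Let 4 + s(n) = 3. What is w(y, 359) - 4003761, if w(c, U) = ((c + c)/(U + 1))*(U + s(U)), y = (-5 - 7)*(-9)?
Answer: -20017731/5 ≈ -4.0035e+6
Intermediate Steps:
s(n) = -1 (s(n) = -4 + 3 = -1)
y = 108 (y = -12*(-9) = 108)
w(c, U) = 2*c*(-1 + U)/(1 + U) (w(c, U) = ((c + c)/(U + 1))*(U - 1) = ((2*c)/(1 + U))*(-1 + U) = (2*c/(1 + U))*(-1 + U) = 2*c*(-1 + U)/(1 + U))
w(y, 359) - 4003761 = 2*108*(-1 + 359)/(1 + 359) - 4003761 = 2*108*358/360 - 4003761 = 2*108*(1/360)*358 - 4003761 = 1074/5 - 4003761 = -20017731/5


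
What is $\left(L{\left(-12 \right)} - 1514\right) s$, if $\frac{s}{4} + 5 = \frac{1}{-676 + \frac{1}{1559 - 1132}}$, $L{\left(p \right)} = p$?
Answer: $\frac{8812234928}{288651} \approx 30529.0$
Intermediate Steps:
$s = - \frac{5774728}{288651}$ ($s = -20 + \frac{4}{-676 + \frac{1}{1559 - 1132}} = -20 + \frac{4}{-676 + \frac{1}{427}} = -20 + \frac{4}{- \frac{288651}{427}} = -20 + 4 \left(- \frac{427}{288651}\right) = -20 - \frac{1708}{288651} = - \frac{5774728}{288651} \approx -20.006$)
$\left(L{\left(-12 \right)} - 1514\right) s = \left(-12 - 1514\right) \left(- \frac{5774728}{288651}\right) = \left(-1526\right) \left(- \frac{5774728}{288651}\right) = \frac{8812234928}{288651}$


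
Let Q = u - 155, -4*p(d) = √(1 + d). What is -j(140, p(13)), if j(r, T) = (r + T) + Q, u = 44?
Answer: -29 + √14/4 ≈ -28.065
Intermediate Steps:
p(d) = -√(1 + d)/4
Q = -111 (Q = 44 - 155 = -111)
j(r, T) = -111 + T + r (j(r, T) = (r + T) - 111 = (T + r) - 111 = -111 + T + r)
-j(140, p(13)) = -(-111 - √(1 + 13)/4 + 140) = -(-111 - √14/4 + 140) = -(29 - √14/4) = -29 + √14/4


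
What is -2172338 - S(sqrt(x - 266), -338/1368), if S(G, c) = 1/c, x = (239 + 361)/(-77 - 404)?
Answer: -367124438/169 ≈ -2.1723e+6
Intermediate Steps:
x = -600/481 (x = 600/(-481) = 600*(-1/481) = -600/481 ≈ -1.2474)
-2172338 - S(sqrt(x - 266), -338/1368) = -2172338 - 1/((-338/1368)) = -2172338 - 1/((-338*1/1368)) = -2172338 - 1/(-169/684) = -2172338 - 1*(-684/169) = -2172338 + 684/169 = -367124438/169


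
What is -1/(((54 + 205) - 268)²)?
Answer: -1/81 ≈ -0.012346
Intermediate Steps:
-1/(((54 + 205) - 268)²) = -1/((259 - 268)²) = -1/((-9)²) = -1/81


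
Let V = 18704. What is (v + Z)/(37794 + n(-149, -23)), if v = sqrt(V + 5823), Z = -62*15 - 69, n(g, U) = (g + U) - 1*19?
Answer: -999/37603 + sqrt(24527)/37603 ≈ -0.022402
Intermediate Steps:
n(g, U) = -19 + U + g (n(g, U) = (U + g) - 19 = -19 + U + g)
Z = -999 (Z = -930 - 69 = -999)
v = sqrt(24527) (v = sqrt(18704 + 5823) = sqrt(24527) ≈ 156.61)
(v + Z)/(37794 + n(-149, -23)) = (sqrt(24527) - 999)/(37794 + (-19 - 23 - 149)) = (-999 + sqrt(24527))/(37794 - 191) = (-999 + sqrt(24527))/37603 = (-999 + sqrt(24527))*(1/37603) = -999/37603 + sqrt(24527)/37603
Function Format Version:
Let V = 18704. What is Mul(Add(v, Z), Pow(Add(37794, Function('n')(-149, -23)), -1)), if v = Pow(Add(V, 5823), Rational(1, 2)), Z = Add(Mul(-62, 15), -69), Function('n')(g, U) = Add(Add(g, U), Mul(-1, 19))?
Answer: Add(Rational(-999, 37603), Mul(Rational(1, 37603), Pow(24527, Rational(1, 2)))) ≈ -0.022402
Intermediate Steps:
Function('n')(g, U) = Add(-19, U, g) (Function('n')(g, U) = Add(Add(U, g), -19) = Add(-19, U, g))
Z = -999 (Z = Add(-930, -69) = -999)
v = Pow(24527, Rational(1, 2)) (v = Pow(Add(18704, 5823), Rational(1, 2)) = Pow(24527, Rational(1, 2)) ≈ 156.61)
Mul(Add(v, Z), Pow(Add(37794, Function('n')(-149, -23)), -1)) = Mul(Add(Pow(24527, Rational(1, 2)), -999), Pow(Add(37794, Add(-19, -23, -149)), -1)) = Mul(Add(-999, Pow(24527, Rational(1, 2))), Pow(Add(37794, -191), -1)) = Mul(Add(-999, Pow(24527, Rational(1, 2))), Pow(37603, -1)) = Mul(Add(-999, Pow(24527, Rational(1, 2))), Rational(1, 37603)) = Add(Rational(-999, 37603), Mul(Rational(1, 37603), Pow(24527, Rational(1, 2))))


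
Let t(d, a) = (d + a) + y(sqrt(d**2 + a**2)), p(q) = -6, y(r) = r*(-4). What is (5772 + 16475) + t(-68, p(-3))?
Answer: 22173 - 8*sqrt(1165) ≈ 21900.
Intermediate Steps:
y(r) = -4*r
t(d, a) = a + d - 4*sqrt(a**2 + d**2) (t(d, a) = (d + a) - 4*sqrt(d**2 + a**2) = (a + d) - 4*sqrt(a**2 + d**2) = a + d - 4*sqrt(a**2 + d**2))
(5772 + 16475) + t(-68, p(-3)) = (5772 + 16475) + (-6 - 68 - 4*sqrt((-6)**2 + (-68)**2)) = 22247 + (-6 - 68 - 4*sqrt(36 + 4624)) = 22247 + (-6 - 68 - 8*sqrt(1165)) = 22247 + (-74 - 8*sqrt(1165)) = 22173 - 8*sqrt(1165)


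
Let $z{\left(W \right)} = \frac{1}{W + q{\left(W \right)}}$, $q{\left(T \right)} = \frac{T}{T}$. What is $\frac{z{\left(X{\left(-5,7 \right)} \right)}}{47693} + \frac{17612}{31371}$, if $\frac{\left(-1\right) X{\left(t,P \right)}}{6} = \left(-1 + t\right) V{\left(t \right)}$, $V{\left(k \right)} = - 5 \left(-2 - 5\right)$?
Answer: $\frac{1059201086647}{1886679326883} \approx 0.56141$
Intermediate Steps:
$q{\left(T \right)} = 1$
$V{\left(k \right)} = 35$ ($V{\left(k \right)} = \left(-5\right) \left(-7\right) = 35$)
$X{\left(t,P \right)} = 210 - 210 t$ ($X{\left(t,P \right)} = - 6 \left(-1 + t\right) 35 = - 6 \left(-35 + 35 t\right) = 210 - 210 t$)
$z{\left(W \right)} = \frac{1}{1 + W}$ ($z{\left(W \right)} = \frac{1}{W + 1} = \frac{1}{1 + W}$)
$\frac{z{\left(X{\left(-5,7 \right)} \right)}}{47693} + \frac{17612}{31371} = \frac{1}{\left(1 + \left(210 - -1050\right)\right) 47693} + \frac{17612}{31371} = \frac{1}{1 + \left(210 + 1050\right)} \frac{1}{47693} + 17612 \cdot \frac{1}{31371} = \frac{1}{1 + 1260} \cdot \frac{1}{47693} + \frac{17612}{31371} = \frac{1}{1261} \cdot \frac{1}{47693} + \frac{17612}{31371} = \frac{1}{60140873} + \frac{17612}{31371} = \frac{1059201086647}{1886679326883}$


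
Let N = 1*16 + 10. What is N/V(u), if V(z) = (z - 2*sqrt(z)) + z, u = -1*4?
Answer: -13/5 + 13*I/10 ≈ -2.6 + 1.3*I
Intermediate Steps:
u = -4
N = 26 (N = 16 + 10 = 26)
V(z) = -2*sqrt(z) + 2*z
N/V(u) = 26/(-4*I + 2*(-4)) = 26/(-4*I - 8) = 26/(-8 - 4*I) = 26*((-8 + 4*I)/80) = 13*(-8 + 4*I)/40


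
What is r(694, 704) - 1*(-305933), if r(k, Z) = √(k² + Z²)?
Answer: 305933 + 2*√244313 ≈ 3.0692e+5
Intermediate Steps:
r(k, Z) = √(Z² + k²)
r(694, 704) - 1*(-305933) = √(704² + 694²) - 1*(-305933) = √(495616 + 481636) + 305933 = √977252 + 305933 = 2*√244313 + 305933 = 305933 + 2*√244313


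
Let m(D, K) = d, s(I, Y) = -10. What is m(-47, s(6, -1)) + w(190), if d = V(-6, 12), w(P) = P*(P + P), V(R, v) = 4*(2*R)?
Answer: 72152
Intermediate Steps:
V(R, v) = 8*R
w(P) = 2*P**2 (w(P) = P*(2*P) = 2*P**2)
d = -48 (d = 8*(-6) = -48)
m(D, K) = -48
m(-47, s(6, -1)) + w(190) = -48 + 2*190**2 = -48 + 2*36100 = -48 + 72200 = 72152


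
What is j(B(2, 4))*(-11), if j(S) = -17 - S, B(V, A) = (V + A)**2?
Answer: 583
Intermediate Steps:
B(V, A) = (A + V)**2
j(B(2, 4))*(-11) = (-17 - (4 + 2)**2)*(-11) = (-17 - 1*6**2)*(-11) = (-17 - 1*36)*(-11) = (-17 - 36)*(-11) = -53*(-11) = 583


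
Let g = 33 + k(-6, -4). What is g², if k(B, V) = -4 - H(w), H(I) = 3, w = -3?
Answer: 676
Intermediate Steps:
k(B, V) = -7 (k(B, V) = -4 - 1*3 = -4 - 3 = -7)
g = 26 (g = 33 - 7 = 26)
g² = 26² = 676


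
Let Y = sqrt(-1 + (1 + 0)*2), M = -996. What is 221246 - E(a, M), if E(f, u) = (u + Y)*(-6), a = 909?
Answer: 215276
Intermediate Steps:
Y = 1 (Y = sqrt(-1 + 1*2) = sqrt(-1 + 2) = sqrt(1) = 1)
E(f, u) = -6 - 6*u (E(f, u) = (u + 1)*(-6) = (1 + u)*(-6) = -6 - 6*u)
221246 - E(a, M) = 221246 - (-6 - 6*(-996)) = 221246 - (-6 + 5976) = 221246 - 1*5970 = 221246 - 5970 = 215276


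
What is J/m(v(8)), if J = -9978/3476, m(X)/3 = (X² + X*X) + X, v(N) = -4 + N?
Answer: -1663/62568 ≈ -0.026579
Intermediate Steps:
m(X) = 3*X + 6*X² (m(X) = 3*((X² + X*X) + X) = 3*((X² + X²) + X) = 3*(2*X² + X) = 3*(X + 2*X²) = 3*X + 6*X²)
J = -4989/1738 (J = -9978*1/3476 = -4989/1738 ≈ -2.8705)
J/m(v(8)) = -4989*1/(3*(1 + 2*(-4 + 8))*(-4 + 8))/1738 = -4989*1/(12*(1 + 2*4))/1738 = -4989*1/(12*(1 + 8))/1738 = -4989/(1738*(3*4*9)) = -4989/1738/108 = -4989/1738*1/108 = -1663/62568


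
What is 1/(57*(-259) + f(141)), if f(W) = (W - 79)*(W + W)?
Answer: 1/2721 ≈ 0.00036751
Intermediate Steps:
f(W) = 2*W*(-79 + W) (f(W) = (-79 + W)*(2*W) = 2*W*(-79 + W))
1/(57*(-259) + f(141)) = 1/(57*(-259) + 2*141*(-79 + 141)) = 1/(-14763 + 2*141*62) = 1/(-14763 + 17484) = 1/2721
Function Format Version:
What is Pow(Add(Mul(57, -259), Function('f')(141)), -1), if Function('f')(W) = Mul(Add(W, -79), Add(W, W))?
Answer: Rational(1, 2721) ≈ 0.00036751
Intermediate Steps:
Function('f')(W) = Mul(2, W, Add(-79, W)) (Function('f')(W) = Mul(Add(-79, W), Mul(2, W)) = Mul(2, W, Add(-79, W)))
Pow(Add(Mul(57, -259), Function('f')(141)), -1) = Pow(Add(Mul(57, -259), Mul(2, 141, Add(-79, 141))), -1) = Pow(Add(-14763, Mul(2, 141, 62)), -1) = Pow(Add(-14763, 17484), -1) = Pow(2721, -1) = Rational(1, 2721)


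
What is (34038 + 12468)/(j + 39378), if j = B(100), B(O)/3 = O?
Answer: 7751/6613 ≈ 1.1721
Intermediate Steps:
B(O) = 3*O
j = 300 (j = 3*100 = 300)
(34038 + 12468)/(j + 39378) = (34038 + 12468)/(300 + 39378) = 46506/39678 = 46506*(1/39678) = 7751/6613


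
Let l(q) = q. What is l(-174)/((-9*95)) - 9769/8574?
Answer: -254097/271510 ≈ -0.93587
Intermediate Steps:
l(-174)/((-9*95)) - 9769/8574 = -174/((-9*95)) - 9769/8574 = -174/(-855) - 9769*1/8574 = -174*(-1/855) - 9769/8574 = 58/285 - 9769/8574 = -254097/271510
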